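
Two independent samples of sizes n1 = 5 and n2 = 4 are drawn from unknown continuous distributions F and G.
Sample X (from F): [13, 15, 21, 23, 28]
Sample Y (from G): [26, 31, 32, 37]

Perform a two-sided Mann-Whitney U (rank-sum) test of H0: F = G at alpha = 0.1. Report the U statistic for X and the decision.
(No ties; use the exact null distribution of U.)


Step 1: Combine and sort all 9 observations; assign midranks.
sorted (value, group): (13,X), (15,X), (21,X), (23,X), (26,Y), (28,X), (31,Y), (32,Y), (37,Y)
ranks: 13->1, 15->2, 21->3, 23->4, 26->5, 28->6, 31->7, 32->8, 37->9
Step 2: Rank sum for X: R1 = 1 + 2 + 3 + 4 + 6 = 16.
Step 3: U_X = R1 - n1(n1+1)/2 = 16 - 5*6/2 = 16 - 15 = 1.
       U_Y = n1*n2 - U_X = 20 - 1 = 19.
Step 4: No ties, so the exact null distribution of U (based on enumerating the C(9,5) = 126 equally likely rank assignments) gives the two-sided p-value.
Step 5: p-value = 0.031746; compare to alpha = 0.1. reject H0.

U_X = 1, p = 0.031746, reject H0 at alpha = 0.1.


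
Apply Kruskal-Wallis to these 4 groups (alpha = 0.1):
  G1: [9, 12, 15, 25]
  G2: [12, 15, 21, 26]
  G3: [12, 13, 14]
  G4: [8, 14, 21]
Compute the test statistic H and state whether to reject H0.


Step 1: Combine all N = 14 observations and assign midranks.
sorted (value, group, rank): (8,G4,1), (9,G1,2), (12,G1,4), (12,G2,4), (12,G3,4), (13,G3,6), (14,G3,7.5), (14,G4,7.5), (15,G1,9.5), (15,G2,9.5), (21,G2,11.5), (21,G4,11.5), (25,G1,13), (26,G2,14)
Step 2: Sum ranks within each group.
R_1 = 28.5 (n_1 = 4)
R_2 = 39 (n_2 = 4)
R_3 = 17.5 (n_3 = 3)
R_4 = 20 (n_4 = 3)
Step 3: H = 12/(N(N+1)) * sum(R_i^2/n_i) - 3(N+1)
     = 12/(14*15) * (28.5^2/4 + 39^2/4 + 17.5^2/3 + 20^2/3) - 3*15
     = 0.057143 * 818.729 - 45
     = 1.784524.
Step 4: Ties present; correction factor C = 1 - 42/(14^3 - 14) = 0.984615. Corrected H = 1.784524 / 0.984615 = 1.812407.
Step 5: Under H0, H ~ chi^2(3); p-value = 0.612239.
Step 6: alpha = 0.1. fail to reject H0.

H = 1.8124, df = 3, p = 0.612239, fail to reject H0.


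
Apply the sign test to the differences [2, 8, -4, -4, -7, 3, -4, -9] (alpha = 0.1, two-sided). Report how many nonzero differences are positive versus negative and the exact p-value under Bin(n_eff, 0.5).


Step 1: Discard zero differences. Original n = 8; n_eff = number of nonzero differences = 8.
Nonzero differences (with sign): +2, +8, -4, -4, -7, +3, -4, -9
Step 2: Count signs: positive = 3, negative = 5.
Step 3: Under H0: P(positive) = 0.5, so the number of positives S ~ Bin(8, 0.5).
Step 4: Two-sided exact p-value = sum of Bin(8,0.5) probabilities at or below the observed probability = 0.726562.
Step 5: alpha = 0.1. fail to reject H0.

n_eff = 8, pos = 3, neg = 5, p = 0.726562, fail to reject H0.


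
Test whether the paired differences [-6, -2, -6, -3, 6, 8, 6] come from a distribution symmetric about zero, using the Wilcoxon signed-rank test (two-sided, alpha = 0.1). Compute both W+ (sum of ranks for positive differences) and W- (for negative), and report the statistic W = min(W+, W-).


Step 1: Drop any zero differences (none here) and take |d_i|.
|d| = [6, 2, 6, 3, 6, 8, 6]
Step 2: Midrank |d_i| (ties get averaged ranks).
ranks: |6|->4.5, |2|->1, |6|->4.5, |3|->2, |6|->4.5, |8|->7, |6|->4.5
Step 3: Attach original signs; sum ranks with positive sign and with negative sign.
W+ = 4.5 + 7 + 4.5 = 16
W- = 4.5 + 1 + 4.5 + 2 = 12
(Check: W+ + W- = 28 should equal n(n+1)/2 = 28.)
Step 4: Test statistic W = min(W+, W-) = 12.
Step 5: Ties in |d|, so use the tie-corrected normal approximation.
        E[W] = n(n+1)/4 = 7*8/4 = 14.
        Tie groups: |d|=6 (t=4); sum(t^3 - t) = 60.
        Var[W] = n(n+1)(2n+1)/24 - sum(t^3-t)/48 = 840/24 - 60/48 = 33.75.
        z = (W - E[W]) / sqrt(Var[W]) = (12 - 14) / 5.8095 = -0.3443.
        Two-sided p = 2*Phi(z) = 0.730647.
Step 6: alpha = 0.1. fail to reject H0.

W+ = 16, W- = 12, W = min = 12, p = 0.730647, fail to reject H0.


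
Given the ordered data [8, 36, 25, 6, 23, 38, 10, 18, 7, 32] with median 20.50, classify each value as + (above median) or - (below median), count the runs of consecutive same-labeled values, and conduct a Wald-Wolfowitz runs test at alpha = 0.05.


Step 1: Compute median = 20.50; label A = above, B = below.
Labels in order: BAABAABBBA  (n_A = 5, n_B = 5)
Step 2: Count runs R = 6.
Step 3: Under H0 (random ordering), E[R] = 2*n_A*n_B/(n_A+n_B) + 1 = 2*5*5/10 + 1 = 6.0000.
        Var[R] = 2*n_A*n_B*(2*n_A*n_B - n_A - n_B) / ((n_A+n_B)^2 * (n_A+n_B-1)) = 2000/900 = 2.2222.
        SD[R] = 1.4907.
Step 4: R = E[R], so z = 0 with no continuity correction.
Step 5: Two-sided p-value via normal approximation = 2*(1 - Phi(|z|)) = 1.000000.
Step 6: alpha = 0.05. fail to reject H0.

R = 6, z = 0.0000, p = 1.000000, fail to reject H0.


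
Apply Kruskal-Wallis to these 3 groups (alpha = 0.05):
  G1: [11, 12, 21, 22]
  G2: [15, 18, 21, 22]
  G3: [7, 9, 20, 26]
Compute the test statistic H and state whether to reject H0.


Step 1: Combine all N = 12 observations and assign midranks.
sorted (value, group, rank): (7,G3,1), (9,G3,2), (11,G1,3), (12,G1,4), (15,G2,5), (18,G2,6), (20,G3,7), (21,G1,8.5), (21,G2,8.5), (22,G1,10.5), (22,G2,10.5), (26,G3,12)
Step 2: Sum ranks within each group.
R_1 = 26 (n_1 = 4)
R_2 = 30 (n_2 = 4)
R_3 = 22 (n_3 = 4)
Step 3: H = 12/(N(N+1)) * sum(R_i^2/n_i) - 3(N+1)
     = 12/(12*13) * (26^2/4 + 30^2/4 + 22^2/4) - 3*13
     = 0.076923 * 515 - 39
     = 0.615385.
Step 4: Ties present; correction factor C = 1 - 12/(12^3 - 12) = 0.993007. Corrected H = 0.615385 / 0.993007 = 0.619718.
Step 5: Under H0, H ~ chi^2(2); p-value = 0.733550.
Step 6: alpha = 0.05. fail to reject H0.

H = 0.6197, df = 2, p = 0.733550, fail to reject H0.


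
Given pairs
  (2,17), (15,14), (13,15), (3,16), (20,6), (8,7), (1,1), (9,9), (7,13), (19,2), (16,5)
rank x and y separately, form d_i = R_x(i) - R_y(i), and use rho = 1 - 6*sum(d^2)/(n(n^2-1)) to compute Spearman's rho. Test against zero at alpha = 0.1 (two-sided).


Step 1: Rank x and y separately (midranks; no ties here).
rank(x): 2->2, 15->8, 13->7, 3->3, 20->11, 8->5, 1->1, 9->6, 7->4, 19->10, 16->9
rank(y): 17->11, 14->8, 15->9, 16->10, 6->4, 7->5, 1->1, 9->6, 13->7, 2->2, 5->3
Step 2: d_i = R_x(i) - R_y(i); compute d_i^2.
  (2-11)^2=81, (8-8)^2=0, (7-9)^2=4, (3-10)^2=49, (11-4)^2=49, (5-5)^2=0, (1-1)^2=0, (6-6)^2=0, (4-7)^2=9, (10-2)^2=64, (9-3)^2=36
sum(d^2) = 292.
Step 3: rho = 1 - 6*292 / (11*(11^2 - 1)) = 1 - 1752/1320 = -0.327273.
Step 4: Under H0, t = rho * sqrt((n-2)/(1-rho^2)) = -1.0390 ~ t(9).
Step 5: Two-sided p-value from the t-distribution with 9 df = 0.325895.
Step 6: alpha = 0.1. fail to reject H0.

rho = -0.3273, p = 0.325895, fail to reject H0 at alpha = 0.1.


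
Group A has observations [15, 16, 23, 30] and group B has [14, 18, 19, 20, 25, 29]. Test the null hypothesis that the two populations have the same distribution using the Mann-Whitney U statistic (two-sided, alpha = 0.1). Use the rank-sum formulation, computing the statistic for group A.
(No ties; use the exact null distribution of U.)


Step 1: Combine and sort all 10 observations; assign midranks.
sorted (value, group): (14,Y), (15,X), (16,X), (18,Y), (19,Y), (20,Y), (23,X), (25,Y), (29,Y), (30,X)
ranks: 14->1, 15->2, 16->3, 18->4, 19->5, 20->6, 23->7, 25->8, 29->9, 30->10
Step 2: Rank sum for X: R1 = 2 + 3 + 7 + 10 = 22.
Step 3: U_X = R1 - n1(n1+1)/2 = 22 - 4*5/2 = 22 - 10 = 12.
       U_Y = n1*n2 - U_X = 24 - 12 = 12.
Step 4: No ties, so the exact null distribution of U (based on enumerating the C(10,4) = 210 equally likely rank assignments) gives the two-sided p-value.
Step 5: p-value = 1.000000; compare to alpha = 0.1. fail to reject H0.

U_X = 12, p = 1.000000, fail to reject H0 at alpha = 0.1.


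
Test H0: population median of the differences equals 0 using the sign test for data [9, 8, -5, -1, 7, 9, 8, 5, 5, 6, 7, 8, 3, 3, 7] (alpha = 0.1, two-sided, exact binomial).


Step 1: Discard zero differences. Original n = 15; n_eff = number of nonzero differences = 15.
Nonzero differences (with sign): +9, +8, -5, -1, +7, +9, +8, +5, +5, +6, +7, +8, +3, +3, +7
Step 2: Count signs: positive = 13, negative = 2.
Step 3: Under H0: P(positive) = 0.5, so the number of positives S ~ Bin(15, 0.5).
Step 4: Two-sided exact p-value = sum of Bin(15,0.5) probabilities at or below the observed probability = 0.007385.
Step 5: alpha = 0.1. reject H0.

n_eff = 15, pos = 13, neg = 2, p = 0.007385, reject H0.


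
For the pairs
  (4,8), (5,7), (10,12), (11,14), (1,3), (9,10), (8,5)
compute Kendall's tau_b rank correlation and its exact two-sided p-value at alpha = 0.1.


Step 1: Enumerate the 21 unordered pairs (i,j) with i<j and classify each by sign(x_j-x_i) * sign(y_j-y_i).
  (1,2):dx=+1,dy=-1->D; (1,3):dx=+6,dy=+4->C; (1,4):dx=+7,dy=+6->C; (1,5):dx=-3,dy=-5->C
  (1,6):dx=+5,dy=+2->C; (1,7):dx=+4,dy=-3->D; (2,3):dx=+5,dy=+5->C; (2,4):dx=+6,dy=+7->C
  (2,5):dx=-4,dy=-4->C; (2,6):dx=+4,dy=+3->C; (2,7):dx=+3,dy=-2->D; (3,4):dx=+1,dy=+2->C
  (3,5):dx=-9,dy=-9->C; (3,6):dx=-1,dy=-2->C; (3,7):dx=-2,dy=-7->C; (4,5):dx=-10,dy=-11->C
  (4,6):dx=-2,dy=-4->C; (4,7):dx=-3,dy=-9->C; (5,6):dx=+8,dy=+7->C; (5,7):dx=+7,dy=+2->C
  (6,7):dx=-1,dy=-5->C
Step 2: C = 18, D = 3, total pairs = 21.
Step 3: tau = (C - D)/(n(n-1)/2) = (18 - 3)/21 = 0.714286.
Step 4: Exact two-sided p-value (enumerate n! = 5040 permutations of y under H0): p = 0.030159.
Step 5: alpha = 0.1. reject H0.

tau_b = 0.7143 (C=18, D=3), p = 0.030159, reject H0.


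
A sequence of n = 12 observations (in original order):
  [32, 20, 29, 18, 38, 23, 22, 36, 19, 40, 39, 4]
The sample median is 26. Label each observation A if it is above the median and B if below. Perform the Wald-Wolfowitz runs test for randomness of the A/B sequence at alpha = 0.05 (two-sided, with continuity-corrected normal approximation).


Step 1: Compute median = 26; label A = above, B = below.
Labels in order: ABABABBABAAB  (n_A = 6, n_B = 6)
Step 2: Count runs R = 10.
Step 3: Under H0 (random ordering), E[R] = 2*n_A*n_B/(n_A+n_B) + 1 = 2*6*6/12 + 1 = 7.0000.
        Var[R] = 2*n_A*n_B*(2*n_A*n_B - n_A - n_B) / ((n_A+n_B)^2 * (n_A+n_B-1)) = 4320/1584 = 2.7273.
        SD[R] = 1.6514.
Step 4: Continuity-corrected z = (R - 0.5 - E[R]) / SD[R] = (10 - 0.5 - 7.0000) / 1.6514 = 1.5138.
Step 5: Two-sided p-value via normal approximation = 2*(1 - Phi(|z|)) = 0.130070.
Step 6: alpha = 0.05. fail to reject H0.

R = 10, z = 1.5138, p = 0.130070, fail to reject H0.


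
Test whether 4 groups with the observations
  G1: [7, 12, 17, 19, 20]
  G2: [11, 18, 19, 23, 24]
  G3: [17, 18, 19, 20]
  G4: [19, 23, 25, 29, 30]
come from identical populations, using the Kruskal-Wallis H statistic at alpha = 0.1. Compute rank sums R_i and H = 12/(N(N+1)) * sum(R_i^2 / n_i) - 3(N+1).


Step 1: Combine all N = 19 observations and assign midranks.
sorted (value, group, rank): (7,G1,1), (11,G2,2), (12,G1,3), (17,G1,4.5), (17,G3,4.5), (18,G2,6.5), (18,G3,6.5), (19,G1,9.5), (19,G2,9.5), (19,G3,9.5), (19,G4,9.5), (20,G1,12.5), (20,G3,12.5), (23,G2,14.5), (23,G4,14.5), (24,G2,16), (25,G4,17), (29,G4,18), (30,G4,19)
Step 2: Sum ranks within each group.
R_1 = 30.5 (n_1 = 5)
R_2 = 48.5 (n_2 = 5)
R_3 = 33 (n_3 = 4)
R_4 = 78 (n_4 = 5)
Step 3: H = 12/(N(N+1)) * sum(R_i^2/n_i) - 3(N+1)
     = 12/(19*20) * (30.5^2/5 + 48.5^2/5 + 33^2/4 + 78^2/5) - 3*20
     = 0.031579 * 2145.55 - 60
     = 7.754211.
Step 4: Ties present; correction factor C = 1 - 84/(19^3 - 19) = 0.987719. Corrected H = 7.754211 / 0.987719 = 7.850622.
Step 5: Under H0, H ~ chi^2(3); p-value = 0.049202.
Step 6: alpha = 0.1. reject H0.

H = 7.8506, df = 3, p = 0.049202, reject H0.


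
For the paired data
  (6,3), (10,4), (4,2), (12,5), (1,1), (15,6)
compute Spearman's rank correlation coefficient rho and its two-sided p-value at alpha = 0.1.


Step 1: Rank x and y separately (midranks; no ties here).
rank(x): 6->3, 10->4, 4->2, 12->5, 1->1, 15->6
rank(y): 3->3, 4->4, 2->2, 5->5, 1->1, 6->6
Step 2: d_i = R_x(i) - R_y(i); compute d_i^2.
  (3-3)^2=0, (4-4)^2=0, (2-2)^2=0, (5-5)^2=0, (1-1)^2=0, (6-6)^2=0
sum(d^2) = 0.
Step 3: rho = 1 - 6*0 / (6*(6^2 - 1)) = 1 - 0/210 = 1.000000.
Step 5: Two-sided p-value from the t-distribution with 4 df = 0.000000.
Step 6: alpha = 0.1. reject H0.

rho = 1.0000, p = 0.000000, reject H0 at alpha = 0.1.


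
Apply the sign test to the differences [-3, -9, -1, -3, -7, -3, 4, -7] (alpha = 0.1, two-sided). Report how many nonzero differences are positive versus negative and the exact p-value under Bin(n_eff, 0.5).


Step 1: Discard zero differences. Original n = 8; n_eff = number of nonzero differences = 8.
Nonzero differences (with sign): -3, -9, -1, -3, -7, -3, +4, -7
Step 2: Count signs: positive = 1, negative = 7.
Step 3: Under H0: P(positive) = 0.5, so the number of positives S ~ Bin(8, 0.5).
Step 4: Two-sided exact p-value = sum of Bin(8,0.5) probabilities at or below the observed probability = 0.070312.
Step 5: alpha = 0.1. reject H0.

n_eff = 8, pos = 1, neg = 7, p = 0.070312, reject H0.


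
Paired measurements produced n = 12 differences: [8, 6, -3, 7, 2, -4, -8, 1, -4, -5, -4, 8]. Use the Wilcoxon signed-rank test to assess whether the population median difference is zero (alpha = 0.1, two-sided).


Step 1: Drop any zero differences (none here) and take |d_i|.
|d| = [8, 6, 3, 7, 2, 4, 8, 1, 4, 5, 4, 8]
Step 2: Midrank |d_i| (ties get averaged ranks).
ranks: |8|->11, |6|->8, |3|->3, |7|->9, |2|->2, |4|->5, |8|->11, |1|->1, |4|->5, |5|->7, |4|->5, |8|->11
Step 3: Attach original signs; sum ranks with positive sign and with negative sign.
W+ = 11 + 8 + 9 + 2 + 1 + 11 = 42
W- = 3 + 5 + 11 + 5 + 7 + 5 = 36
(Check: W+ + W- = 78 should equal n(n+1)/2 = 78.)
Step 4: Test statistic W = min(W+, W-) = 36.
Step 5: Ties in |d|, so use the tie-corrected normal approximation.
        E[W] = n(n+1)/4 = 12*13/4 = 39.
        Tie groups: |d|=4 (t=3), |d|=8 (t=3); sum(t^3 - t) = 48.
        Var[W] = n(n+1)(2n+1)/24 - sum(t^3-t)/48 = 3900/24 - 48/48 = 161.5.
        z = (W - E[W]) / sqrt(Var[W]) = (36 - 39) / 12.7083 = -0.2361.
        Two-sided p = 2*Phi(z) = 0.813381.
Step 6: alpha = 0.1. fail to reject H0.

W+ = 42, W- = 36, W = min = 36, p = 0.813381, fail to reject H0.


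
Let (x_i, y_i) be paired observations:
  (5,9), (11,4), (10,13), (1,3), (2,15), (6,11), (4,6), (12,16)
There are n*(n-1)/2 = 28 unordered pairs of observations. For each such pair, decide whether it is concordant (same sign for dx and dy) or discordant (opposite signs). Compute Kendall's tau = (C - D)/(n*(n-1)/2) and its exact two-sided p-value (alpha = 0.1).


Step 1: Enumerate the 28 unordered pairs (i,j) with i<j and classify each by sign(x_j-x_i) * sign(y_j-y_i).
  (1,2):dx=+6,dy=-5->D; (1,3):dx=+5,dy=+4->C; (1,4):dx=-4,dy=-6->C; (1,5):dx=-3,dy=+6->D
  (1,6):dx=+1,dy=+2->C; (1,7):dx=-1,dy=-3->C; (1,8):dx=+7,dy=+7->C; (2,3):dx=-1,dy=+9->D
  (2,4):dx=-10,dy=-1->C; (2,5):dx=-9,dy=+11->D; (2,6):dx=-5,dy=+7->D; (2,7):dx=-7,dy=+2->D
  (2,8):dx=+1,dy=+12->C; (3,4):dx=-9,dy=-10->C; (3,5):dx=-8,dy=+2->D; (3,6):dx=-4,dy=-2->C
  (3,7):dx=-6,dy=-7->C; (3,8):dx=+2,dy=+3->C; (4,5):dx=+1,dy=+12->C; (4,6):dx=+5,dy=+8->C
  (4,7):dx=+3,dy=+3->C; (4,8):dx=+11,dy=+13->C; (5,6):dx=+4,dy=-4->D; (5,7):dx=+2,dy=-9->D
  (5,8):dx=+10,dy=+1->C; (6,7):dx=-2,dy=-5->C; (6,8):dx=+6,dy=+5->C; (7,8):dx=+8,dy=+10->C
Step 2: C = 19, D = 9, total pairs = 28.
Step 3: tau = (C - D)/(n(n-1)/2) = (19 - 9)/28 = 0.357143.
Step 4: Exact two-sided p-value (enumerate n! = 40320 permutations of y under H0): p = 0.275099.
Step 5: alpha = 0.1. fail to reject H0.

tau_b = 0.3571 (C=19, D=9), p = 0.275099, fail to reject H0.


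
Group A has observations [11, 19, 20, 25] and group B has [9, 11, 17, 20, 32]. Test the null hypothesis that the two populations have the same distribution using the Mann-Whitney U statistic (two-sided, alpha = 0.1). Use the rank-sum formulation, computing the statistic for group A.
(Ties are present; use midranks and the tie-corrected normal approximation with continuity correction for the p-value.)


Step 1: Combine and sort all 9 observations; assign midranks.
sorted (value, group): (9,Y), (11,X), (11,Y), (17,Y), (19,X), (20,X), (20,Y), (25,X), (32,Y)
ranks: 9->1, 11->2.5, 11->2.5, 17->4, 19->5, 20->6.5, 20->6.5, 25->8, 32->9
Step 2: Rank sum for X: R1 = 2.5 + 5 + 6.5 + 8 = 22.
Step 3: U_X = R1 - n1(n1+1)/2 = 22 - 4*5/2 = 22 - 10 = 12.
       U_Y = n1*n2 - U_X = 20 - 12 = 8.
Step 4: Ties are present, so use the tie-corrected normal approximation (with continuity correction) for the p-value.
Step 5: p-value = 0.710992; compare to alpha = 0.1. fail to reject H0.

U_X = 12, p = 0.710992, fail to reject H0 at alpha = 0.1.


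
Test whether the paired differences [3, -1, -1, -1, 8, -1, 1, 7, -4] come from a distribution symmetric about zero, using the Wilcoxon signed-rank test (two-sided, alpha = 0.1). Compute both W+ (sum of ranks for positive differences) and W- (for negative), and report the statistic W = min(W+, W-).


Step 1: Drop any zero differences (none here) and take |d_i|.
|d| = [3, 1, 1, 1, 8, 1, 1, 7, 4]
Step 2: Midrank |d_i| (ties get averaged ranks).
ranks: |3|->6, |1|->3, |1|->3, |1|->3, |8|->9, |1|->3, |1|->3, |7|->8, |4|->7
Step 3: Attach original signs; sum ranks with positive sign and with negative sign.
W+ = 6 + 9 + 3 + 8 = 26
W- = 3 + 3 + 3 + 3 + 7 = 19
(Check: W+ + W- = 45 should equal n(n+1)/2 = 45.)
Step 4: Test statistic W = min(W+, W-) = 19.
Step 5: Ties in |d|, so use the tie-corrected normal approximation.
        E[W] = n(n+1)/4 = 9*10/4 = 22.5.
        Tie groups: |d|=1 (t=5); sum(t^3 - t) = 120.
        Var[W] = n(n+1)(2n+1)/24 - sum(t^3-t)/48 = 1710/24 - 120/48 = 68.75.
        z = (W - E[W]) / sqrt(Var[W]) = (19 - 22.5) / 8.2916 = -0.4221.
        Two-sided p = 2*Phi(z) = 0.672940.
Step 6: alpha = 0.1. fail to reject H0.

W+ = 26, W- = 19, W = min = 19, p = 0.672940, fail to reject H0.


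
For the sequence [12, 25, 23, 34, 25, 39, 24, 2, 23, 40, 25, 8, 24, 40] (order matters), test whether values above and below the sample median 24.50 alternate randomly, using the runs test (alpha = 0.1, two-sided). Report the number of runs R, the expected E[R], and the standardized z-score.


Step 1: Compute median = 24.50; label A = above, B = below.
Labels in order: BABAAABBBAABBA  (n_A = 7, n_B = 7)
Step 2: Count runs R = 8.
Step 3: Under H0 (random ordering), E[R] = 2*n_A*n_B/(n_A+n_B) + 1 = 2*7*7/14 + 1 = 8.0000.
        Var[R] = 2*n_A*n_B*(2*n_A*n_B - n_A - n_B) / ((n_A+n_B)^2 * (n_A+n_B-1)) = 8232/2548 = 3.2308.
        SD[R] = 1.7974.
Step 4: R = E[R], so z = 0 with no continuity correction.
Step 5: Two-sided p-value via normal approximation = 2*(1 - Phi(|z|)) = 1.000000.
Step 6: alpha = 0.1. fail to reject H0.

R = 8, z = 0.0000, p = 1.000000, fail to reject H0.


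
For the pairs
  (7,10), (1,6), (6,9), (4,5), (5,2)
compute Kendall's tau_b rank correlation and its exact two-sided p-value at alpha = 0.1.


Step 1: Enumerate the 10 unordered pairs (i,j) with i<j and classify each by sign(x_j-x_i) * sign(y_j-y_i).
  (1,2):dx=-6,dy=-4->C; (1,3):dx=-1,dy=-1->C; (1,4):dx=-3,dy=-5->C; (1,5):dx=-2,dy=-8->C
  (2,3):dx=+5,dy=+3->C; (2,4):dx=+3,dy=-1->D; (2,5):dx=+4,dy=-4->D; (3,4):dx=-2,dy=-4->C
  (3,5):dx=-1,dy=-7->C; (4,5):dx=+1,dy=-3->D
Step 2: C = 7, D = 3, total pairs = 10.
Step 3: tau = (C - D)/(n(n-1)/2) = (7 - 3)/10 = 0.400000.
Step 4: Exact two-sided p-value (enumerate n! = 120 permutations of y under H0): p = 0.483333.
Step 5: alpha = 0.1. fail to reject H0.

tau_b = 0.4000 (C=7, D=3), p = 0.483333, fail to reject H0.


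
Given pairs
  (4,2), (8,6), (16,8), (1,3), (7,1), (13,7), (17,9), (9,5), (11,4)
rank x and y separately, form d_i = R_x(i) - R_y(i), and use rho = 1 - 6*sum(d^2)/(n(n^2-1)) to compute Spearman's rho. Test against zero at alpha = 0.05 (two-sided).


Step 1: Rank x and y separately (midranks; no ties here).
rank(x): 4->2, 8->4, 16->8, 1->1, 7->3, 13->7, 17->9, 9->5, 11->6
rank(y): 2->2, 6->6, 8->8, 3->3, 1->1, 7->7, 9->9, 5->5, 4->4
Step 2: d_i = R_x(i) - R_y(i); compute d_i^2.
  (2-2)^2=0, (4-6)^2=4, (8-8)^2=0, (1-3)^2=4, (3-1)^2=4, (7-7)^2=0, (9-9)^2=0, (5-5)^2=0, (6-4)^2=4
sum(d^2) = 16.
Step 3: rho = 1 - 6*16 / (9*(9^2 - 1)) = 1 - 96/720 = 0.866667.
Step 4: Under H0, t = rho * sqrt((n-2)/(1-rho^2)) = 4.5962 ~ t(7).
Step 5: Two-sided p-value from the t-distribution with 7 df = 0.002495.
Step 6: alpha = 0.05. reject H0.

rho = 0.8667, p = 0.002495, reject H0 at alpha = 0.05.


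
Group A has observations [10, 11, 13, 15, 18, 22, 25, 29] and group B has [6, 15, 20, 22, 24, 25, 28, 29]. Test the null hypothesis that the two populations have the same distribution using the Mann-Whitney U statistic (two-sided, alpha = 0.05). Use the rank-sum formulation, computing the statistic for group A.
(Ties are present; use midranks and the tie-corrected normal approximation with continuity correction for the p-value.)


Step 1: Combine and sort all 16 observations; assign midranks.
sorted (value, group): (6,Y), (10,X), (11,X), (13,X), (15,X), (15,Y), (18,X), (20,Y), (22,X), (22,Y), (24,Y), (25,X), (25,Y), (28,Y), (29,X), (29,Y)
ranks: 6->1, 10->2, 11->3, 13->4, 15->5.5, 15->5.5, 18->7, 20->8, 22->9.5, 22->9.5, 24->11, 25->12.5, 25->12.5, 28->14, 29->15.5, 29->15.5
Step 2: Rank sum for X: R1 = 2 + 3 + 4 + 5.5 + 7 + 9.5 + 12.5 + 15.5 = 59.
Step 3: U_X = R1 - n1(n1+1)/2 = 59 - 8*9/2 = 59 - 36 = 23.
       U_Y = n1*n2 - U_X = 64 - 23 = 41.
Step 4: Ties are present, so use the tie-corrected normal approximation (with continuity correction) for the p-value.
Step 5: p-value = 0.370618; compare to alpha = 0.05. fail to reject H0.

U_X = 23, p = 0.370618, fail to reject H0 at alpha = 0.05.


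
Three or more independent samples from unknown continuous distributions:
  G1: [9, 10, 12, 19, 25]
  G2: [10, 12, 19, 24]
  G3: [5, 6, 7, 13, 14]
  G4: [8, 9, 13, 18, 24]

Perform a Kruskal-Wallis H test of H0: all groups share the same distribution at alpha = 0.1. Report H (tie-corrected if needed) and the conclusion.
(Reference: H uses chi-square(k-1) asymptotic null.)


Step 1: Combine all N = 19 observations and assign midranks.
sorted (value, group, rank): (5,G3,1), (6,G3,2), (7,G3,3), (8,G4,4), (9,G1,5.5), (9,G4,5.5), (10,G1,7.5), (10,G2,7.5), (12,G1,9.5), (12,G2,9.5), (13,G3,11.5), (13,G4,11.5), (14,G3,13), (18,G4,14), (19,G1,15.5), (19,G2,15.5), (24,G2,17.5), (24,G4,17.5), (25,G1,19)
Step 2: Sum ranks within each group.
R_1 = 57 (n_1 = 5)
R_2 = 50 (n_2 = 4)
R_3 = 30.5 (n_3 = 5)
R_4 = 52.5 (n_4 = 5)
Step 3: H = 12/(N(N+1)) * sum(R_i^2/n_i) - 3(N+1)
     = 12/(19*20) * (57^2/5 + 50^2/4 + 30.5^2/5 + 52.5^2/5) - 3*20
     = 0.031579 * 2012.1 - 60
     = 3.540000.
Step 4: Ties present; correction factor C = 1 - 36/(19^3 - 19) = 0.994737. Corrected H = 3.540000 / 0.994737 = 3.558730.
Step 5: Under H0, H ~ chi^2(3); p-value = 0.313225.
Step 6: alpha = 0.1. fail to reject H0.

H = 3.5587, df = 3, p = 0.313225, fail to reject H0.


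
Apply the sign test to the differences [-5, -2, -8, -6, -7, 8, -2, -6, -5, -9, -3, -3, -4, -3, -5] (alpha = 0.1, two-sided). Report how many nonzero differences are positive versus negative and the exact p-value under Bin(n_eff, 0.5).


Step 1: Discard zero differences. Original n = 15; n_eff = number of nonzero differences = 15.
Nonzero differences (with sign): -5, -2, -8, -6, -7, +8, -2, -6, -5, -9, -3, -3, -4, -3, -5
Step 2: Count signs: positive = 1, negative = 14.
Step 3: Under H0: P(positive) = 0.5, so the number of positives S ~ Bin(15, 0.5).
Step 4: Two-sided exact p-value = sum of Bin(15,0.5) probabilities at or below the observed probability = 0.000977.
Step 5: alpha = 0.1. reject H0.

n_eff = 15, pos = 1, neg = 14, p = 0.000977, reject H0.


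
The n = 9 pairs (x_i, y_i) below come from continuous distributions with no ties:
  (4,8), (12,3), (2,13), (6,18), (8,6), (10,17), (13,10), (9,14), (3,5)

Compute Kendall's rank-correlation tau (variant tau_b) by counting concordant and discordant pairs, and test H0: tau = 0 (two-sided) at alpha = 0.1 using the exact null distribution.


Step 1: Enumerate the 36 unordered pairs (i,j) with i<j and classify each by sign(x_j-x_i) * sign(y_j-y_i).
  (1,2):dx=+8,dy=-5->D; (1,3):dx=-2,dy=+5->D; (1,4):dx=+2,dy=+10->C; (1,5):dx=+4,dy=-2->D
  (1,6):dx=+6,dy=+9->C; (1,7):dx=+9,dy=+2->C; (1,8):dx=+5,dy=+6->C; (1,9):dx=-1,dy=-3->C
  (2,3):dx=-10,dy=+10->D; (2,4):dx=-6,dy=+15->D; (2,5):dx=-4,dy=+3->D; (2,6):dx=-2,dy=+14->D
  (2,7):dx=+1,dy=+7->C; (2,8):dx=-3,dy=+11->D; (2,9):dx=-9,dy=+2->D; (3,4):dx=+4,dy=+5->C
  (3,5):dx=+6,dy=-7->D; (3,6):dx=+8,dy=+4->C; (3,7):dx=+11,dy=-3->D; (3,8):dx=+7,dy=+1->C
  (3,9):dx=+1,dy=-8->D; (4,5):dx=+2,dy=-12->D; (4,6):dx=+4,dy=-1->D; (4,7):dx=+7,dy=-8->D
  (4,8):dx=+3,dy=-4->D; (4,9):dx=-3,dy=-13->C; (5,6):dx=+2,dy=+11->C; (5,7):dx=+5,dy=+4->C
  (5,8):dx=+1,dy=+8->C; (5,9):dx=-5,dy=-1->C; (6,7):dx=+3,dy=-7->D; (6,8):dx=-1,dy=-3->C
  (6,9):dx=-7,dy=-12->C; (7,8):dx=-4,dy=+4->D; (7,9):dx=-10,dy=-5->C; (8,9):dx=-6,dy=-9->C
Step 2: C = 18, D = 18, total pairs = 36.
Step 3: tau = (C - D)/(n(n-1)/2) = (18 - 18)/36 = 0.000000.
Step 4: Exact two-sided p-value (enumerate n! = 362880 permutations of y under H0): p = 1.000000.
Step 5: alpha = 0.1. fail to reject H0.

tau_b = 0.0000 (C=18, D=18), p = 1.000000, fail to reject H0.


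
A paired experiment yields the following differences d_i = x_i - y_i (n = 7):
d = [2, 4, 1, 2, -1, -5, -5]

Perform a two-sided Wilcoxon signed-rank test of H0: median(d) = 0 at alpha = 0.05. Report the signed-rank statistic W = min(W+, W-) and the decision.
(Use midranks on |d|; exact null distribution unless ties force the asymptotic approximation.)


Step 1: Drop any zero differences (none here) and take |d_i|.
|d| = [2, 4, 1, 2, 1, 5, 5]
Step 2: Midrank |d_i| (ties get averaged ranks).
ranks: |2|->3.5, |4|->5, |1|->1.5, |2|->3.5, |1|->1.5, |5|->6.5, |5|->6.5
Step 3: Attach original signs; sum ranks with positive sign and with negative sign.
W+ = 3.5 + 5 + 1.5 + 3.5 = 13.5
W- = 1.5 + 6.5 + 6.5 = 14.5
(Check: W+ + W- = 28 should equal n(n+1)/2 = 28.)
Step 4: Test statistic W = min(W+, W-) = 13.5.
Step 5: Ties in |d|, so use the tie-corrected normal approximation.
        E[W] = n(n+1)/4 = 7*8/4 = 14.
        Tie groups: |d|=1 (t=2), |d|=2 (t=2), |d|=5 (t=2); sum(t^3 - t) = 18.
        Var[W] = n(n+1)(2n+1)/24 - sum(t^3-t)/48 = 840/24 - 18/48 = 34.625.
        z = (W - E[W]) / sqrt(Var[W]) = (13.5 - 14) / 5.8843 = -0.0850.
        Two-sided p = 2*Phi(z) = 0.932284.
Step 6: alpha = 0.05. fail to reject H0.

W+ = 13.5, W- = 14.5, W = min = 13.5, p = 0.932284, fail to reject H0.


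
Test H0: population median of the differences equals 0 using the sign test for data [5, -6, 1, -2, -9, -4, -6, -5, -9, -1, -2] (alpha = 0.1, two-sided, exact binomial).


Step 1: Discard zero differences. Original n = 11; n_eff = number of nonzero differences = 11.
Nonzero differences (with sign): +5, -6, +1, -2, -9, -4, -6, -5, -9, -1, -2
Step 2: Count signs: positive = 2, negative = 9.
Step 3: Under H0: P(positive) = 0.5, so the number of positives S ~ Bin(11, 0.5).
Step 4: Two-sided exact p-value = sum of Bin(11,0.5) probabilities at or below the observed probability = 0.065430.
Step 5: alpha = 0.1. reject H0.

n_eff = 11, pos = 2, neg = 9, p = 0.065430, reject H0.


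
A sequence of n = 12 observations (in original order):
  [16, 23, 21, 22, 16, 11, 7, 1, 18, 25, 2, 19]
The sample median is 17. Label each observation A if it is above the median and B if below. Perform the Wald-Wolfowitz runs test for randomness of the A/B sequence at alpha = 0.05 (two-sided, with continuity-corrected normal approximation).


Step 1: Compute median = 17; label A = above, B = below.
Labels in order: BAAABBBBAABA  (n_A = 6, n_B = 6)
Step 2: Count runs R = 6.
Step 3: Under H0 (random ordering), E[R] = 2*n_A*n_B/(n_A+n_B) + 1 = 2*6*6/12 + 1 = 7.0000.
        Var[R] = 2*n_A*n_B*(2*n_A*n_B - n_A - n_B) / ((n_A+n_B)^2 * (n_A+n_B-1)) = 4320/1584 = 2.7273.
        SD[R] = 1.6514.
Step 4: Continuity-corrected z = (R + 0.5 - E[R]) / SD[R] = (6 + 0.5 - 7.0000) / 1.6514 = -0.3028.
Step 5: Two-sided p-value via normal approximation = 2*(1 - Phi(|z|)) = 0.762069.
Step 6: alpha = 0.05. fail to reject H0.

R = 6, z = -0.3028, p = 0.762069, fail to reject H0.


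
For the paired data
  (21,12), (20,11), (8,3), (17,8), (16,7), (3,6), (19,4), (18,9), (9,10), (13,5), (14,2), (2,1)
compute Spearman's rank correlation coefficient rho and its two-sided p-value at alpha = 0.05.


Step 1: Rank x and y separately (midranks; no ties here).
rank(x): 21->12, 20->11, 8->3, 17->8, 16->7, 3->2, 19->10, 18->9, 9->4, 13->5, 14->6, 2->1
rank(y): 12->12, 11->11, 3->3, 8->8, 7->7, 6->6, 4->4, 9->9, 10->10, 5->5, 2->2, 1->1
Step 2: d_i = R_x(i) - R_y(i); compute d_i^2.
  (12-12)^2=0, (11-11)^2=0, (3-3)^2=0, (8-8)^2=0, (7-7)^2=0, (2-6)^2=16, (10-4)^2=36, (9-9)^2=0, (4-10)^2=36, (5-5)^2=0, (6-2)^2=16, (1-1)^2=0
sum(d^2) = 104.
Step 3: rho = 1 - 6*104 / (12*(12^2 - 1)) = 1 - 624/1716 = 0.636364.
Step 4: Under H0, t = rho * sqrt((n-2)/(1-rho^2)) = 2.6087 ~ t(10).
Step 5: Two-sided p-value from the t-distribution with 10 df = 0.026097.
Step 6: alpha = 0.05. reject H0.

rho = 0.6364, p = 0.026097, reject H0 at alpha = 0.05.


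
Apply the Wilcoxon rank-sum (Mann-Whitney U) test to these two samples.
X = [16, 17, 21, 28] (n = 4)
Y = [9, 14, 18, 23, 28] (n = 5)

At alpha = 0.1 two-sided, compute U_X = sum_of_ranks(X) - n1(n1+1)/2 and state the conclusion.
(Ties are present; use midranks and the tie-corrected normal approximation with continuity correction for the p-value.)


Step 1: Combine and sort all 9 observations; assign midranks.
sorted (value, group): (9,Y), (14,Y), (16,X), (17,X), (18,Y), (21,X), (23,Y), (28,X), (28,Y)
ranks: 9->1, 14->2, 16->3, 17->4, 18->5, 21->6, 23->7, 28->8.5, 28->8.5
Step 2: Rank sum for X: R1 = 3 + 4 + 6 + 8.5 = 21.5.
Step 3: U_X = R1 - n1(n1+1)/2 = 21.5 - 4*5/2 = 21.5 - 10 = 11.5.
       U_Y = n1*n2 - U_X = 20 - 11.5 = 8.5.
Step 4: Ties are present, so use the tie-corrected normal approximation (with continuity correction) for the p-value.
Step 5: p-value = 0.805701; compare to alpha = 0.1. fail to reject H0.

U_X = 11.5, p = 0.805701, fail to reject H0 at alpha = 0.1.


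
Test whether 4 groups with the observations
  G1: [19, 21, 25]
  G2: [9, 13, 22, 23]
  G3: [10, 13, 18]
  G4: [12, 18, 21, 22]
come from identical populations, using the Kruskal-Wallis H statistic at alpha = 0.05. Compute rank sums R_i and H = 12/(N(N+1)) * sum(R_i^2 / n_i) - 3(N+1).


Step 1: Combine all N = 14 observations and assign midranks.
sorted (value, group, rank): (9,G2,1), (10,G3,2), (12,G4,3), (13,G2,4.5), (13,G3,4.5), (18,G3,6.5), (18,G4,6.5), (19,G1,8), (21,G1,9.5), (21,G4,9.5), (22,G2,11.5), (22,G4,11.5), (23,G2,13), (25,G1,14)
Step 2: Sum ranks within each group.
R_1 = 31.5 (n_1 = 3)
R_2 = 30 (n_2 = 4)
R_3 = 13 (n_3 = 3)
R_4 = 30.5 (n_4 = 4)
Step 3: H = 12/(N(N+1)) * sum(R_i^2/n_i) - 3(N+1)
     = 12/(14*15) * (31.5^2/3 + 30^2/4 + 13^2/3 + 30.5^2/4) - 3*15
     = 0.057143 * 844.646 - 45
     = 3.265476.
Step 4: Ties present; correction factor C = 1 - 24/(14^3 - 14) = 0.991209. Corrected H = 3.265476 / 0.991209 = 3.294438.
Step 5: Under H0, H ~ chi^2(3); p-value = 0.348417.
Step 6: alpha = 0.05. fail to reject H0.

H = 3.2944, df = 3, p = 0.348417, fail to reject H0.


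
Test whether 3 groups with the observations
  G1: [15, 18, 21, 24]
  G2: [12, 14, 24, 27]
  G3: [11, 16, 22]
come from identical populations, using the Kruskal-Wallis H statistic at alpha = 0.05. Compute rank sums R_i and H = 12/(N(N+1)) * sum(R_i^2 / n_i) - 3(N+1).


Step 1: Combine all N = 11 observations and assign midranks.
sorted (value, group, rank): (11,G3,1), (12,G2,2), (14,G2,3), (15,G1,4), (16,G3,5), (18,G1,6), (21,G1,7), (22,G3,8), (24,G1,9.5), (24,G2,9.5), (27,G2,11)
Step 2: Sum ranks within each group.
R_1 = 26.5 (n_1 = 4)
R_2 = 25.5 (n_2 = 4)
R_3 = 14 (n_3 = 3)
Step 3: H = 12/(N(N+1)) * sum(R_i^2/n_i) - 3(N+1)
     = 12/(11*12) * (26.5^2/4 + 25.5^2/4 + 14^2/3) - 3*12
     = 0.090909 * 403.458 - 36
     = 0.678030.
Step 4: Ties present; correction factor C = 1 - 6/(11^3 - 11) = 0.995455. Corrected H = 0.678030 / 0.995455 = 0.681126.
Step 5: Under H0, H ~ chi^2(2); p-value = 0.711370.
Step 6: alpha = 0.05. fail to reject H0.

H = 0.6811, df = 2, p = 0.711370, fail to reject H0.


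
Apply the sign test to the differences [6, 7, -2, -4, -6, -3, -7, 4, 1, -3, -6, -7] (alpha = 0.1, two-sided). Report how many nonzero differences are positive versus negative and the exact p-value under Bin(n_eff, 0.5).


Step 1: Discard zero differences. Original n = 12; n_eff = number of nonzero differences = 12.
Nonzero differences (with sign): +6, +7, -2, -4, -6, -3, -7, +4, +1, -3, -6, -7
Step 2: Count signs: positive = 4, negative = 8.
Step 3: Under H0: P(positive) = 0.5, so the number of positives S ~ Bin(12, 0.5).
Step 4: Two-sided exact p-value = sum of Bin(12,0.5) probabilities at or below the observed probability = 0.387695.
Step 5: alpha = 0.1. fail to reject H0.

n_eff = 12, pos = 4, neg = 8, p = 0.387695, fail to reject H0.


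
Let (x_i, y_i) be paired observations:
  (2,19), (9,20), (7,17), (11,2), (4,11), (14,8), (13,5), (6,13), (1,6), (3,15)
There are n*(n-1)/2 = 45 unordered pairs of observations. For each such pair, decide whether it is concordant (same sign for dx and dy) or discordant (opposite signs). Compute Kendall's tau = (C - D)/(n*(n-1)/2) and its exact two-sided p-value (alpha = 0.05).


Step 1: Enumerate the 45 unordered pairs (i,j) with i<j and classify each by sign(x_j-x_i) * sign(y_j-y_i).
  (1,2):dx=+7,dy=+1->C; (1,3):dx=+5,dy=-2->D; (1,4):dx=+9,dy=-17->D; (1,5):dx=+2,dy=-8->D
  (1,6):dx=+12,dy=-11->D; (1,7):dx=+11,dy=-14->D; (1,8):dx=+4,dy=-6->D; (1,9):dx=-1,dy=-13->C
  (1,10):dx=+1,dy=-4->D; (2,3):dx=-2,dy=-3->C; (2,4):dx=+2,dy=-18->D; (2,5):dx=-5,dy=-9->C
  (2,6):dx=+5,dy=-12->D; (2,7):dx=+4,dy=-15->D; (2,8):dx=-3,dy=-7->C; (2,9):dx=-8,dy=-14->C
  (2,10):dx=-6,dy=-5->C; (3,4):dx=+4,dy=-15->D; (3,5):dx=-3,dy=-6->C; (3,6):dx=+7,dy=-9->D
  (3,7):dx=+6,dy=-12->D; (3,8):dx=-1,dy=-4->C; (3,9):dx=-6,dy=-11->C; (3,10):dx=-4,dy=-2->C
  (4,5):dx=-7,dy=+9->D; (4,6):dx=+3,dy=+6->C; (4,7):dx=+2,dy=+3->C; (4,8):dx=-5,dy=+11->D
  (4,9):dx=-10,dy=+4->D; (4,10):dx=-8,dy=+13->D; (5,6):dx=+10,dy=-3->D; (5,7):dx=+9,dy=-6->D
  (5,8):dx=+2,dy=+2->C; (5,9):dx=-3,dy=-5->C; (5,10):dx=-1,dy=+4->D; (6,7):dx=-1,dy=-3->C
  (6,8):dx=-8,dy=+5->D; (6,9):dx=-13,dy=-2->C; (6,10):dx=-11,dy=+7->D; (7,8):dx=-7,dy=+8->D
  (7,9):dx=-12,dy=+1->D; (7,10):dx=-10,dy=+10->D; (8,9):dx=-5,dy=-7->C; (8,10):dx=-3,dy=+2->D
  (9,10):dx=+2,dy=+9->C
Step 2: C = 19, D = 26, total pairs = 45.
Step 3: tau = (C - D)/(n(n-1)/2) = (19 - 26)/45 = -0.155556.
Step 4: Exact two-sided p-value (enumerate n! = 3628800 permutations of y under H0): p = 0.600654.
Step 5: alpha = 0.05. fail to reject H0.

tau_b = -0.1556 (C=19, D=26), p = 0.600654, fail to reject H0.


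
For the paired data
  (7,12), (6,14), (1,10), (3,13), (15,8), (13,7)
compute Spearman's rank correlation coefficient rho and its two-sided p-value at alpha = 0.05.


Step 1: Rank x and y separately (midranks; no ties here).
rank(x): 7->4, 6->3, 1->1, 3->2, 15->6, 13->5
rank(y): 12->4, 14->6, 10->3, 13->5, 8->2, 7->1
Step 2: d_i = R_x(i) - R_y(i); compute d_i^2.
  (4-4)^2=0, (3-6)^2=9, (1-3)^2=4, (2-5)^2=9, (6-2)^2=16, (5-1)^2=16
sum(d^2) = 54.
Step 3: rho = 1 - 6*54 / (6*(6^2 - 1)) = 1 - 324/210 = -0.542857.
Step 4: Under H0, t = rho * sqrt((n-2)/(1-rho^2)) = -1.2928 ~ t(4).
Step 5: Two-sided p-value from the t-distribution with 4 df = 0.265703.
Step 6: alpha = 0.05. fail to reject H0.

rho = -0.5429, p = 0.265703, fail to reject H0 at alpha = 0.05.


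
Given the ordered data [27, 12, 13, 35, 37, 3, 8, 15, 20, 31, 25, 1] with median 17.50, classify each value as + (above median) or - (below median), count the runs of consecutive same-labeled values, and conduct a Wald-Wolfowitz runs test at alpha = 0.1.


Step 1: Compute median = 17.50; label A = above, B = below.
Labels in order: ABBAABBBAAAB  (n_A = 6, n_B = 6)
Step 2: Count runs R = 6.
Step 3: Under H0 (random ordering), E[R] = 2*n_A*n_B/(n_A+n_B) + 1 = 2*6*6/12 + 1 = 7.0000.
        Var[R] = 2*n_A*n_B*(2*n_A*n_B - n_A - n_B) / ((n_A+n_B)^2 * (n_A+n_B-1)) = 4320/1584 = 2.7273.
        SD[R] = 1.6514.
Step 4: Continuity-corrected z = (R + 0.5 - E[R]) / SD[R] = (6 + 0.5 - 7.0000) / 1.6514 = -0.3028.
Step 5: Two-sided p-value via normal approximation = 2*(1 - Phi(|z|)) = 0.762069.
Step 6: alpha = 0.1. fail to reject H0.

R = 6, z = -0.3028, p = 0.762069, fail to reject H0.


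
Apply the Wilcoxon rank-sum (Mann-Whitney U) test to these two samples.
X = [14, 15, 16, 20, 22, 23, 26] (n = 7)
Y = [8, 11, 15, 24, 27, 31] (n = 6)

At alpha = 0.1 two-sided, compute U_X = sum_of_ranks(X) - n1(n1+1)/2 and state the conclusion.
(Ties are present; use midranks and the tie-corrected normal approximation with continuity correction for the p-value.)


Step 1: Combine and sort all 13 observations; assign midranks.
sorted (value, group): (8,Y), (11,Y), (14,X), (15,X), (15,Y), (16,X), (20,X), (22,X), (23,X), (24,Y), (26,X), (27,Y), (31,Y)
ranks: 8->1, 11->2, 14->3, 15->4.5, 15->4.5, 16->6, 20->7, 22->8, 23->9, 24->10, 26->11, 27->12, 31->13
Step 2: Rank sum for X: R1 = 3 + 4.5 + 6 + 7 + 8 + 9 + 11 = 48.5.
Step 3: U_X = R1 - n1(n1+1)/2 = 48.5 - 7*8/2 = 48.5 - 28 = 20.5.
       U_Y = n1*n2 - U_X = 42 - 20.5 = 21.5.
Step 4: Ties are present, so use the tie-corrected normal approximation (with continuity correction) for the p-value.
Step 5: p-value = 1.000000; compare to alpha = 0.1. fail to reject H0.

U_X = 20.5, p = 1.000000, fail to reject H0 at alpha = 0.1.


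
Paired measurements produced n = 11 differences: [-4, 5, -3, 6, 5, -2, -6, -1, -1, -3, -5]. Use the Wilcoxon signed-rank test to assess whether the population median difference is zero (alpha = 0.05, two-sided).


Step 1: Drop any zero differences (none here) and take |d_i|.
|d| = [4, 5, 3, 6, 5, 2, 6, 1, 1, 3, 5]
Step 2: Midrank |d_i| (ties get averaged ranks).
ranks: |4|->6, |5|->8, |3|->4.5, |6|->10.5, |5|->8, |2|->3, |6|->10.5, |1|->1.5, |1|->1.5, |3|->4.5, |5|->8
Step 3: Attach original signs; sum ranks with positive sign and with negative sign.
W+ = 8 + 10.5 + 8 = 26.5
W- = 6 + 4.5 + 3 + 10.5 + 1.5 + 1.5 + 4.5 + 8 = 39.5
(Check: W+ + W- = 66 should equal n(n+1)/2 = 66.)
Step 4: Test statistic W = min(W+, W-) = 26.5.
Step 5: Ties in |d|, so use the tie-corrected normal approximation.
        E[W] = n(n+1)/4 = 11*12/4 = 33.
        Tie groups: |d|=1 (t=2), |d|=3 (t=2), |d|=5 (t=3), |d|=6 (t=2); sum(t^3 - t) = 42.
        Var[W] = n(n+1)(2n+1)/24 - sum(t^3-t)/48 = 3036/24 - 42/48 = 125.625.
        z = (W - E[W]) / sqrt(Var[W]) = (26.5 - 33) / 11.2083 = -0.5799.
        Two-sided p = 2*Phi(z) = 0.561962.
Step 6: alpha = 0.05. fail to reject H0.

W+ = 26.5, W- = 39.5, W = min = 26.5, p = 0.561962, fail to reject H0.


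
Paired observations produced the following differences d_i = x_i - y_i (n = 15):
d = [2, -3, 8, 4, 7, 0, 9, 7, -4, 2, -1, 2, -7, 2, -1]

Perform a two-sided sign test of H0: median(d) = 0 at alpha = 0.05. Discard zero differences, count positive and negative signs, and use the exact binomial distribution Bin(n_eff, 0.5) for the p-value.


Step 1: Discard zero differences. Original n = 15; n_eff = number of nonzero differences = 14.
Nonzero differences (with sign): +2, -3, +8, +4, +7, +9, +7, -4, +2, -1, +2, -7, +2, -1
Step 2: Count signs: positive = 9, negative = 5.
Step 3: Under H0: P(positive) = 0.5, so the number of positives S ~ Bin(14, 0.5).
Step 4: Two-sided exact p-value = sum of Bin(14,0.5) probabilities at or below the observed probability = 0.423950.
Step 5: alpha = 0.05. fail to reject H0.

n_eff = 14, pos = 9, neg = 5, p = 0.423950, fail to reject H0.


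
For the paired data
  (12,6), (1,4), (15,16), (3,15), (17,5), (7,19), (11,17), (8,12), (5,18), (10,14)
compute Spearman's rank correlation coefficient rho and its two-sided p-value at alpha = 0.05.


Step 1: Rank x and y separately (midranks; no ties here).
rank(x): 12->8, 1->1, 15->9, 3->2, 17->10, 7->4, 11->7, 8->5, 5->3, 10->6
rank(y): 6->3, 4->1, 16->7, 15->6, 5->2, 19->10, 17->8, 12->4, 18->9, 14->5
Step 2: d_i = R_x(i) - R_y(i); compute d_i^2.
  (8-3)^2=25, (1-1)^2=0, (9-7)^2=4, (2-6)^2=16, (10-2)^2=64, (4-10)^2=36, (7-8)^2=1, (5-4)^2=1, (3-9)^2=36, (6-5)^2=1
sum(d^2) = 184.
Step 3: rho = 1 - 6*184 / (10*(10^2 - 1)) = 1 - 1104/990 = -0.115152.
Step 4: Under H0, t = rho * sqrt((n-2)/(1-rho^2)) = -0.3279 ~ t(8).
Step 5: Two-sided p-value from the t-distribution with 8 df = 0.751420.
Step 6: alpha = 0.05. fail to reject H0.

rho = -0.1152, p = 0.751420, fail to reject H0 at alpha = 0.05.
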